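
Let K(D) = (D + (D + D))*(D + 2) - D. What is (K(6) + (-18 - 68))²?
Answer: 2704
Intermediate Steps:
K(D) = -D + 3*D*(2 + D) (K(D) = (D + 2*D)*(2 + D) - D = (3*D)*(2 + D) - D = 3*D*(2 + D) - D = -D + 3*D*(2 + D))
(K(6) + (-18 - 68))² = (6*(5 + 3*6) + (-18 - 68))² = (6*(5 + 18) - 86)² = (6*23 - 86)² = (138 - 86)² = 52² = 2704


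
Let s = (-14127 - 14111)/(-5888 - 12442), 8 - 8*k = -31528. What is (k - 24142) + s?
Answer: -185118881/9165 ≈ -20198.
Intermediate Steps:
k = 3942 (k = 1 - ⅛*(-31528) = 1 + 3941 = 3942)
s = 14119/9165 (s = -28238/(-18330) = -28238*(-1/18330) = 14119/9165 ≈ 1.5405)
(k - 24142) + s = (3942 - 24142) + 14119/9165 = -20200 + 14119/9165 = -185118881/9165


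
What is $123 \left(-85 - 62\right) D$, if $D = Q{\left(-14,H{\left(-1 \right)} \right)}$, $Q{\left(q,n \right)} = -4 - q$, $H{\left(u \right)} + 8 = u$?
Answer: $-180810$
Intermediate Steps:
$H{\left(u \right)} = -8 + u$
$D = 10$ ($D = -4 - -14 = -4 + 14 = 10$)
$123 \left(-85 - 62\right) D = 123 \left(-85 - 62\right) 10 = 123 \left(-147\right) 10 = \left(-18081\right) 10 = -180810$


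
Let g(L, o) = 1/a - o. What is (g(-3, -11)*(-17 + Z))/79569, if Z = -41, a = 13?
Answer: -928/114933 ≈ -0.0080743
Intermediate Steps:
g(L, o) = 1/13 - o
(g(-3, -11)*(-17 + Z))/79569 = ((1/13 - 1*(-11))*(-17 - 41))/79569 = ((1/13 + 11)*(-58))*(1/79569) = ((144/13)*(-58))*(1/79569) = -8352/13*1/79569 = -928/114933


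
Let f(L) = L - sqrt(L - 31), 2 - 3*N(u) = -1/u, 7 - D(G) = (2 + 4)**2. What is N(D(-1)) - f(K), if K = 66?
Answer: -1895/29 + sqrt(35) ≈ -59.429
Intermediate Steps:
D(G) = -29 (D(G) = 7 - (2 + 4)**2 = 7 - 1*6**2 = 7 - 1*36 = 7 - 36 = -29)
N(u) = 2/3 + 1/(3*u) (N(u) = 2/3 - (-1)/(3*u) = 2/3 + 1/(3*u))
f(L) = L - sqrt(-31 + L)
N(D(-1)) - f(K) = (1/3)*(1 + 2*(-29))/(-29) - (66 - sqrt(-31 + 66)) = (1/3)*(-1/29)*(1 - 58) - (66 - sqrt(35)) = (1/3)*(-1/29)*(-57) + (-66 + sqrt(35)) = 19/29 + (-66 + sqrt(35)) = -1895/29 + sqrt(35)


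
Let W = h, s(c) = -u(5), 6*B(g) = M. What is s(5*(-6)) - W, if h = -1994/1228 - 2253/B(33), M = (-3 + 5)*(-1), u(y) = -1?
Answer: -4148415/614 ≈ -6756.4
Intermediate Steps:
M = -2 (M = 2*(-1) = -2)
B(g) = -⅓ (B(g) = (⅙)*(-2) = -⅓)
s(c) = 1 (s(c) = -1*(-1) = 1)
h = 4149029/614 (h = -1994/1228 - 2253/(-⅓) = -1994*1/1228 - 2253*(-3) = -997/614 + 6759 = 4149029/614 ≈ 6757.4)
W = 4149029/614 ≈ 6757.4
s(5*(-6)) - W = 1 - 1*4149029/614 = 1 - 4149029/614 = -4148415/614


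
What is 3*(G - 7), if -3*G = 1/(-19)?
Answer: -398/19 ≈ -20.947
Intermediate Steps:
G = 1/57 (G = -⅓/(-19) = -⅓*(-1/19) = 1/57 ≈ 0.017544)
3*(G - 7) = 3*(1/57 - 7) = 3*(-398/57) = -398/19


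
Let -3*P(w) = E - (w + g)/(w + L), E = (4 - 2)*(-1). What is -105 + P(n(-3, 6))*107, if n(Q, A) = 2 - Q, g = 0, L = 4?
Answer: -374/27 ≈ -13.852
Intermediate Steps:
E = -2 (E = 2*(-1) = -2)
P(w) = 2/3 + w/(3*(4 + w)) (P(w) = -(-2 - (w + 0)/(w + 4))/3 = -(-2 - w/(4 + w))/3 = 2/3 + w/(3*(4 + w)))
-105 + P(n(-3, 6))*107 = -105 + ((8/3 + (2 - 1*(-3)))/(4 + (2 - 1*(-3))))*107 = -105 + ((8/3 + (2 + 3))/(4 + (2 + 3)))*107 = -105 + ((8/3 + 5)/(4 + 5))*107 = -105 + ((23/3)/9)*107 = -105 + ((1/9)*(23/3))*107 = -105 + (23/27)*107 = -105 + 2461/27 = -374/27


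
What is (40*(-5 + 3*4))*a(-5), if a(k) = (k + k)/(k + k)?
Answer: 280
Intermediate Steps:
a(k) = 1 (a(k) = (2*k)/((2*k)) = (2*k)*(1/(2*k)) = 1)
(40*(-5 + 3*4))*a(-5) = (40*(-5 + 3*4))*1 = (40*(-5 + 12))*1 = (40*7)*1 = 280*1 = 280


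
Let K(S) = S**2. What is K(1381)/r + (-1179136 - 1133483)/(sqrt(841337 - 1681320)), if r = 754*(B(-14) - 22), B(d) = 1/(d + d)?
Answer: -26700254/232609 + 2312619*I*sqrt(839983)/839983 ≈ -114.79 + 2523.3*I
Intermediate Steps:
B(d) = 1/(2*d)
r = -232609/14 (r = 754*((1/2)/(-14) - 22) = 754*((1/2)*(-1/14) - 22) = 754*(-1/28 - 22) = 754*(-617/28) = -232609/14 ≈ -16615.)
K(1381)/r + (-1179136 - 1133483)/(sqrt(841337 - 1681320)) = 1381**2/(-232609/14) + (-1179136 - 1133483)/(sqrt(841337 - 1681320)) = 1907161*(-14/232609) - 2312619*(-I*sqrt(839983)/839983) = -26700254/232609 - 2312619*(-I*sqrt(839983)/839983) = -26700254/232609 - (-2312619)*I*sqrt(839983)/839983 = -26700254/232609 + 2312619*I*sqrt(839983)/839983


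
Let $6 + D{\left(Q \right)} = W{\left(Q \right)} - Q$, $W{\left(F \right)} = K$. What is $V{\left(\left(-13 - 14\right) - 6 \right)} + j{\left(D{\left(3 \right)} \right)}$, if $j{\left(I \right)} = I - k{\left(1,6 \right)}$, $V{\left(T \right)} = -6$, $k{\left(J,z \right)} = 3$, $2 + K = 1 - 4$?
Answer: $-23$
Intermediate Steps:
$K = -5$ ($K = -2 + \left(1 - 4\right) = -2 - 3 = -5$)
$W{\left(F \right)} = -5$
$D{\left(Q \right)} = -11 - Q$ ($D{\left(Q \right)} = -6 - \left(5 + Q\right) = -11 - Q$)
$j{\left(I \right)} = -3 + I$ ($j{\left(I \right)} = I - 3 = -3 + I$)
$V{\left(\left(-13 - 14\right) - 6 \right)} + j{\left(D{\left(3 \right)} \right)} = -6 - 17 = -23$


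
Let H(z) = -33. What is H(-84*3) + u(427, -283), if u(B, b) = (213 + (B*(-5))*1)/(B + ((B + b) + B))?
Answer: -17428/499 ≈ -34.926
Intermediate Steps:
u(B, b) = (213 - 5*B)/(b + 3*B) (u(B, b) = (213 - 5*B*1)/(B + (b + 2*B)) = (213 - 5*B)/(b + 3*B))
H(-84*3) + u(427, -283) = -33 + (213 - 5*427)/(-283 + 3*427) = -33 + (213 - 2135)/(-283 + 1281) = -33 - 1922/998 = -33 + (1/998)*(-1922) = -33 - 961/499 = -17428/499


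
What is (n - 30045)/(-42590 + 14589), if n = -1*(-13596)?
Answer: 16449/28001 ≈ 0.58744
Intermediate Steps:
n = 13596
(n - 30045)/(-42590 + 14589) = (13596 - 30045)/(-42590 + 14589) = -16449/(-28001) = -16449*(-1/28001) = 16449/28001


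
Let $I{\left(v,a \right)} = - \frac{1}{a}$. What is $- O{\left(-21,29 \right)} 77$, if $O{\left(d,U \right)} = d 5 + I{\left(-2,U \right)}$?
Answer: $\frac{234542}{29} \approx 8087.7$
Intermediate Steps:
$O{\left(d,U \right)} = - \frac{1}{U} + 5 d$ ($O{\left(d,U \right)} = d 5 - \frac{1}{U} = 5 d - \frac{1}{U} = - \frac{1}{U} + 5 d$)
$- O{\left(-21,29 \right)} 77 = - \left(- \frac{1}{29} + 5 \left(-21\right)\right) 77 = - \left(\left(-1\right) \frac{1}{29} - 105\right) 77 = - \left(- \frac{1}{29} - 105\right) 77 = - \frac{\left(-3046\right) 77}{29} = \left(-1\right) \left(- \frac{234542}{29}\right) = \frac{234542}{29}$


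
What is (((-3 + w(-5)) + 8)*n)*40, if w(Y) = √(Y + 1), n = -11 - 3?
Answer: -2800 - 1120*I ≈ -2800.0 - 1120.0*I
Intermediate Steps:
n = -14
w(Y) = √(1 + Y)
(((-3 + w(-5)) + 8)*n)*40 = (((-3 + √(1 - 5)) + 8)*(-14))*40 = (((-3 + √(-4)) + 8)*(-14))*40 = (((-3 + 2*I) + 8)*(-14))*40 = ((5 + 2*I)*(-14))*40 = (-70 - 28*I)*40 = -2800 - 1120*I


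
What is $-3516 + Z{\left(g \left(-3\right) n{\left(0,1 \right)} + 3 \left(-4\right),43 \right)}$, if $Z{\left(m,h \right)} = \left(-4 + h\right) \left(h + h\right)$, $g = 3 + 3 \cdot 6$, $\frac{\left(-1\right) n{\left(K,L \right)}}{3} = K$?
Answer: $-162$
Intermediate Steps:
$n{\left(K,L \right)} = - 3 K$
$g = 21$ ($g = 3 + 18 = 21$)
$Z{\left(m,h \right)} = 2 h \left(-4 + h\right)$ ($Z{\left(m,h \right)} = \left(-4 + h\right) 2 h = 2 h \left(-4 + h\right)$)
$-3516 + Z{\left(g \left(-3\right) n{\left(0,1 \right)} + 3 \left(-4\right),43 \right)} = -3516 + 2 \cdot 43 \left(-4 + 43\right) = -3516 + 2 \cdot 43 \cdot 39 = -3516 + 3354 = -162$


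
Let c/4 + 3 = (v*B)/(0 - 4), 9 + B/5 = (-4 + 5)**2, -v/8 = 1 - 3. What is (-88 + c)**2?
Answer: 291600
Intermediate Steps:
v = 16 (v = -8*(1 - 3) = -8*(-2) = 16)
B = -40 (B = -45 + 5*(-4 + 5)**2 = -45 + 5*1**2 = -45 + 5*1 = -45 + 5 = -40)
c = 628 (c = -12 + 4*((16*(-40))/(0 - 4)) = -12 + 4*(-640/(-4)) = -12 + 4*(-1/4*(-640)) = -12 + 4*160 = -12 + 640 = 628)
(-88 + c)**2 = (-88 + 628)**2 = 540**2 = 291600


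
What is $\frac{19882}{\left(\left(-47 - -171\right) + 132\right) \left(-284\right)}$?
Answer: $- \frac{9941}{36352} \approx -0.27347$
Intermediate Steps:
$\frac{19882}{\left(\left(-47 - -171\right) + 132\right) \left(-284\right)} = \frac{19882}{\left(\left(-47 + 171\right) + 132\right) \left(-284\right)} = \frac{19882}{\left(124 + 132\right) \left(-284\right)} = \frac{19882}{256 \left(-284\right)} = \frac{19882}{-72704} = 19882 \left(- \frac{1}{72704}\right) = - \frac{9941}{36352}$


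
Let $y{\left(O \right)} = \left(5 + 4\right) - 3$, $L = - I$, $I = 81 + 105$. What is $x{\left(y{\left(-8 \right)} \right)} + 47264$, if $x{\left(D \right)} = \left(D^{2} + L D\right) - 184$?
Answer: $46000$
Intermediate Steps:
$I = 186$
$L = -186$ ($L = \left(-1\right) 186 = -186$)
$y{\left(O \right)} = 6$ ($y{\left(O \right)} = 9 - 3 = 6$)
$x{\left(D \right)} = -184 + D^{2} - 186 D$ ($x{\left(D \right)} = \left(D^{2} - 186 D\right) - 184 = -184 + D^{2} - 186 D$)
$x{\left(y{\left(-8 \right)} \right)} + 47264 = \left(-184 + 6^{2} - 1116\right) + 47264 = \left(-184 + 36 - 1116\right) + 47264 = -1264 + 47264 = 46000$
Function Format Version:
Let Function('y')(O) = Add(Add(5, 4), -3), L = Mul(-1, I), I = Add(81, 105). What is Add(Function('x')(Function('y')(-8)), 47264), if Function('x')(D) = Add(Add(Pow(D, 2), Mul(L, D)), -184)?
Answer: 46000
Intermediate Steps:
I = 186
L = -186 (L = Mul(-1, 186) = -186)
Function('y')(O) = 6 (Function('y')(O) = Add(9, -3) = 6)
Function('x')(D) = Add(-184, Pow(D, 2), Mul(-186, D)) (Function('x')(D) = Add(Add(Pow(D, 2), Mul(-186, D)), -184) = Add(-184, Pow(D, 2), Mul(-186, D)))
Add(Function('x')(Function('y')(-8)), 47264) = Add(Add(-184, Pow(6, 2), Mul(-186, 6)), 47264) = Add(Add(-184, 36, -1116), 47264) = Add(-1264, 47264) = 46000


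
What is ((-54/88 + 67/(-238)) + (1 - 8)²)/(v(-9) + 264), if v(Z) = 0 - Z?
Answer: 83959/476476 ≈ 0.17621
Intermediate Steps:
v(Z) = -Z
((-54/88 + 67/(-238)) + (1 - 8)²)/(v(-9) + 264) = ((-54/88 + 67/(-238)) + (1 - 8)²)/(-1*(-9) + 264) = ((-54*1/88 + 67*(-1/238)) + (-7)²)/(9 + 264) = ((-27/44 - 67/238) + 49)/273 = (-4687/5236 + 49)*(1/273) = (251877/5236)*(1/273) = 83959/476476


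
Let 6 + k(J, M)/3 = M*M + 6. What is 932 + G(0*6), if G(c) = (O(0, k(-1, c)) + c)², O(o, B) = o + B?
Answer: 932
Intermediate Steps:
k(J, M) = 3*M² (k(J, M) = -18 + 3*(M*M + 6) = -18 + 3*(M² + 6) = -18 + 3*(6 + M²) = -18 + (18 + 3*M²) = 3*M²)
O(o, B) = B + o
G(c) = (c + 3*c²)² (G(c) = ((3*c² + 0) + c)² = (3*c² + c)² = (c + 3*c²)²)
932 + G(0*6) = 932 + (0*6)²*(1 + 3*(0*6))² = 932 + 0²*(1 + 3*0)² = 932 + 0*(1 + 0)² = 932 + 0*1² = 932 + 0*1 = 932 + 0 = 932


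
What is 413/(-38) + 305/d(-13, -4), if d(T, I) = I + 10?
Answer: 2278/57 ≈ 39.965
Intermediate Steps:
d(T, I) = 10 + I
413/(-38) + 305/d(-13, -4) = 413/(-38) + 305/(10 - 4) = 413*(-1/38) + 305/6 = -413/38 + 305*(1/6) = -413/38 + 305/6 = 2278/57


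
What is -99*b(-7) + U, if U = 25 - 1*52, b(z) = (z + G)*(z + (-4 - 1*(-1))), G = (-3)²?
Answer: 1953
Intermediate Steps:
G = 9
b(z) = (-3 + z)*(9 + z) (b(z) = (z + 9)*(z + (-4 - 1*(-1))) = (9 + z)*(z + (-4 + 1)) = (9 + z)*(z - 3) = (9 + z)*(-3 + z) = (-3 + z)*(9 + z))
U = -27 (U = 25 - 52 = -27)
-99*b(-7) + U = -99*(-27 + (-7)² + 6*(-7)) - 27 = -99*(-27 + 49 - 42) - 27 = -99*(-20) - 27 = 1980 - 27 = 1953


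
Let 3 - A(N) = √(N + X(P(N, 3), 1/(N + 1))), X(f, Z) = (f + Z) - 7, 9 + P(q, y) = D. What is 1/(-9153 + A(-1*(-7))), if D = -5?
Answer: -24400/223260037 + 2*I*√222/669780111 ≈ -0.00010929 + 4.4491e-8*I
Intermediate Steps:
P(q, y) = -14 (P(q, y) = -9 - 5 = -14)
X(f, Z) = -7 + Z + f (X(f, Z) = (Z + f) - 7 = -7 + Z + f)
A(N) = 3 - √(-21 + N + 1/(1 + N)) (A(N) = 3 - √(N + (-7 + 1/(N + 1) - 14)) = 3 - √(N + (-7 + 1/(1 + N) - 14)) = 3 - √(N + (-21 + 1/(1 + N))) = 3 - √(-21 + N + 1/(1 + N)))
1/(-9153 + A(-1*(-7))) = 1/(-9153 + (3 - √((1 + (1 - 1*(-7))*(-21 - 1*(-7)))/(1 - 1*(-7))))) = 1/(-9153 + (3 - √((1 + (1 + 7)*(-21 + 7))/(1 + 7)))) = 1/(-9153 + (3 - √((1 + 8*(-14))/8))) = 1/(-9153 + (3 - √((1 - 112)/8))) = 1/(-9153 + (3 - √((⅛)*(-111)))) = 1/(-9153 + (3 - √(-111/8))) = 1/(-9153 + (3 - I*√222/4)) = 1/(-9150 - I*√222/4)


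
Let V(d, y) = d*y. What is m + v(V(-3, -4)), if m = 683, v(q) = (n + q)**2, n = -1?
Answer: 804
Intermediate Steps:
v(q) = (-1 + q)**2
m + v(V(-3, -4)) = 683 + (-1 - 3*(-4))**2 = 683 + (-1 + 12)**2 = 683 + 11**2 = 683 + 121 = 804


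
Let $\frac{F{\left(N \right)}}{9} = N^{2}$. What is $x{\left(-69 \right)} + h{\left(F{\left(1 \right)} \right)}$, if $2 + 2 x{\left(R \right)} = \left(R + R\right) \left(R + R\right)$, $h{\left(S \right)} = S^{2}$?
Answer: $9602$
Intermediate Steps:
$F{\left(N \right)} = 9 N^{2}$
$x{\left(R \right)} = -1 + 2 R^{2}$ ($x{\left(R \right)} = -1 + \frac{\left(R + R\right) \left(R + R\right)}{2} = -1 + \frac{2 R 2 R}{2} = -1 + \frac{4 R^{2}}{2} = -1 + 2 R^{2}$)
$x{\left(-69 \right)} + h{\left(F{\left(1 \right)} \right)} = \left(-1 + 2 \left(-69\right)^{2}\right) + \left(9 \cdot 1^{2}\right)^{2} = \left(-1 + 2 \cdot 4761\right) + \left(9 \cdot 1\right)^{2} = \left(-1 + 9522\right) + 9^{2} = 9521 + 81 = 9602$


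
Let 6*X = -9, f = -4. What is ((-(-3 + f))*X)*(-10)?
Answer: 105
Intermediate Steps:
X = -3/2 (X = (⅙)*(-9) = -3/2 ≈ -1.5000)
((-(-3 + f))*X)*(-10) = (-(-3 - 4)*(-3/2))*(-10) = (-1*(-7)*(-3/2))*(-10) = (7*(-3/2))*(-10) = -21/2*(-10) = 105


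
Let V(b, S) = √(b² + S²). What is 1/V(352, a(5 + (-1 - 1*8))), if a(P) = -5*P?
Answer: √7769/31076 ≈ 0.0028363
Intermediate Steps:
V(b, S) = √(S² + b²)
1/V(352, a(5 + (-1 - 1*8))) = 1/(√((-5*(5 + (-1 - 1*8)))² + 352²)) = 1/(√((-5*(5 + (-1 - 8)))² + 123904)) = 1/(√((-5*(5 - 9))² + 123904)) = 1/(√((-5*(-4))² + 123904)) = 1/(√(20² + 123904)) = 1/(√(400 + 123904)) = 1/(√124304) = 1/(4*√7769) = √7769/31076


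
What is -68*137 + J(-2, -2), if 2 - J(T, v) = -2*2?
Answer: -9310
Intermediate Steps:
J(T, v) = 6 (J(T, v) = 2 - (-2)*2 = 2 - 1*(-4) = 2 + 4 = 6)
-68*137 + J(-2, -2) = -68*137 + 6 = -9316 + 6 = -9310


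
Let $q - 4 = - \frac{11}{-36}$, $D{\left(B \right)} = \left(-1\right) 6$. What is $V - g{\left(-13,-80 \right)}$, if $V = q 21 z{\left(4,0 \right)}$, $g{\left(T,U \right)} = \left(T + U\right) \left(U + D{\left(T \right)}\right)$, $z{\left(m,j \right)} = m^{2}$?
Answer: $- \frac{19654}{3} \approx -6551.3$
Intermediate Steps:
$D{\left(B \right)} = -6$
$g{\left(T,U \right)} = \left(-6 + U\right) \left(T + U\right)$ ($g{\left(T,U \right)} = \left(T + U\right) \left(U - 6\right) = \left(T + U\right) \left(-6 + U\right) = \left(-6 + U\right) \left(T + U\right)$)
$q = \frac{155}{36}$ ($q = 4 - \frac{11}{-36} = 4 - - \frac{11}{36} = 4 + \frac{11}{36} = \frac{155}{36} \approx 4.3056$)
$V = \frac{4340}{3}$ ($V = \frac{155}{36} \cdot 21 \cdot 4^{2} = \frac{1085}{12} \cdot 16 = \frac{4340}{3} \approx 1446.7$)
$V - g{\left(-13,-80 \right)} = \frac{4340}{3} - \left(\left(-80\right)^{2} - -78 - -480 - -1040\right) = \frac{4340}{3} - \left(6400 + 78 + 480 + 1040\right) = \frac{4340}{3} - 7998 = - \frac{19654}{3}$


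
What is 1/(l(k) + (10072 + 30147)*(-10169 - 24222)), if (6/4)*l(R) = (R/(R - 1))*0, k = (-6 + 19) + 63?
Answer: -1/1383171629 ≈ -7.2298e-10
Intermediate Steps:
k = 76 (k = 13 + 63 = 76)
l(R) = 0 (l(R) = 2*((R/(R - 1))*0)/3 = 2*((R/(-1 + R))*0)/3 = (⅔)*0 = 0)
1/(l(k) + (10072 + 30147)*(-10169 - 24222)) = 1/(0 + (10072 + 30147)*(-10169 - 24222)) = 1/(0 + 40219*(-34391)) = 1/(0 - 1383171629) = 1/(-1383171629) = -1/1383171629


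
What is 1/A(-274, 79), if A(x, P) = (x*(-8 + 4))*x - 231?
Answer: -1/300535 ≈ -3.3274e-6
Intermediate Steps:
A(x, P) = -231 - 4*x**2 (A(x, P) = (x*(-4))*x - 231 = (-4*x)*x - 231 = -4*x**2 - 231 = -231 - 4*x**2)
1/A(-274, 79) = 1/(-231 - 4*(-274)**2) = 1/(-231 - 4*75076) = 1/(-231 - 300304) = 1/(-300535) = -1/300535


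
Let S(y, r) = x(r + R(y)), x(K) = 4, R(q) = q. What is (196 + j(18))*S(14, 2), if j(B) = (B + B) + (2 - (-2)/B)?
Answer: 8428/9 ≈ 936.44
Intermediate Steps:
j(B) = 2 + 2*B + 2/B (j(B) = 2*B + (2 + 2/B) = 2 + 2*B + 2/B)
S(y, r) = 4
(196 + j(18))*S(14, 2) = (196 + (2 + 2*18 + 2/18))*4 = (196 + (2 + 36 + 2*(1/18)))*4 = (196 + (2 + 36 + ⅑))*4 = (196 + 343/9)*4 = (2107/9)*4 = 8428/9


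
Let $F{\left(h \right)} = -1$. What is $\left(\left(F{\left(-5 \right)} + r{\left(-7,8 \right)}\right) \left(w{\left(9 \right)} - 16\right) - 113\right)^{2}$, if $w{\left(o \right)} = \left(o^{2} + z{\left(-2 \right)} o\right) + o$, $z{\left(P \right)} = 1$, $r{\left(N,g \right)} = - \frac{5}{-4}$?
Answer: $\frac{136161}{16} \approx 8510.1$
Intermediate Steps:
$r{\left(N,g \right)} = \frac{5}{4}$ ($r{\left(N,g \right)} = \left(-5\right) \left(- \frac{1}{4}\right) = \frac{5}{4}$)
$w{\left(o \right)} = o^{2} + 2 o$ ($w{\left(o \right)} = \left(o^{2} + 1 o\right) + o = \left(o^{2} + o\right) + o = \left(o + o^{2}\right) + o = o^{2} + 2 o$)
$\left(\left(F{\left(-5 \right)} + r{\left(-7,8 \right)}\right) \left(w{\left(9 \right)} - 16\right) - 113\right)^{2} = \left(\left(-1 + \frac{5}{4}\right) \left(9 \left(2 + 9\right) - 16\right) - 113\right)^{2} = \left(\frac{9 \cdot 11 - 16}{4} - 113\right)^{2} = \left(\frac{99 - 16}{4} - 113\right)^{2} = \left(\frac{1}{4} \cdot 83 - 113\right)^{2} = \left(\frac{83}{4} - 113\right)^{2} = \left(- \frac{369}{4}\right)^{2} = \frac{136161}{16}$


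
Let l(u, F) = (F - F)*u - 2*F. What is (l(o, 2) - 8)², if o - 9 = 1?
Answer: 144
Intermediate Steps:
o = 10 (o = 9 + 1 = 10)
l(u, F) = -2*F (l(u, F) = 0*u - 2*F = 0 - 2*F = -2*F)
(l(o, 2) - 8)² = (-2*2 - 8)² = (-4 - 8)² = (-12)² = 144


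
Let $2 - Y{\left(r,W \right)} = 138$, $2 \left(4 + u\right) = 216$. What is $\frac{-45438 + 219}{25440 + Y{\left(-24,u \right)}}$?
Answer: $- \frac{45219}{25304} \approx -1.787$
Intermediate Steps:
$u = 104$ ($u = -4 + \frac{1}{2} \cdot 216 = -4 + 108 = 104$)
$Y{\left(r,W \right)} = -136$ ($Y{\left(r,W \right)} = 2 - 138 = -136$)
$\frac{-45438 + 219}{25440 + Y{\left(-24,u \right)}} = \frac{-45438 + 219}{25440 - 136} = - \frac{45219}{25304}$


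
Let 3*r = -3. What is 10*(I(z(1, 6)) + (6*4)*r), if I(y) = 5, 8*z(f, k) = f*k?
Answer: -190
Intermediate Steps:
z(f, k) = f*k/8 (z(f, k) = (f*k)/8 = f*k/8)
r = -1 (r = (1/3)*(-3) = -1)
10*(I(z(1, 6)) + (6*4)*r) = 10*(5 + (6*4)*(-1)) = 10*(5 + 24*(-1)) = 10*(5 - 24) = 10*(-19) = -190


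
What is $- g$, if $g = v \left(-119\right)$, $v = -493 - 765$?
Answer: $-149702$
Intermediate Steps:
$v = -1258$
$g = 149702$ ($g = \left(-1258\right) \left(-119\right) = 149702$)
$- g = \left(-1\right) 149702 = -149702$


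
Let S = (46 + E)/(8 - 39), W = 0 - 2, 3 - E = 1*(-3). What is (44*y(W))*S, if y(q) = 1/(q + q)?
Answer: 572/31 ≈ 18.452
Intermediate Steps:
E = 6 (E = 3 - (-3) = 3 - 1*(-3) = 3 + 3 = 6)
W = -2
S = -52/31 (S = (46 + 6)/(8 - 39) = 52/(-31) = 52*(-1/31) = -52/31 ≈ -1.6774)
y(q) = 1/(2*q)
(44*y(W))*S = (44*((1/2)/(-2)))*(-52/31) = (44*((1/2)*(-1/2)))*(-52/31) = (44*(-1/4))*(-52/31) = -11*(-52/31) = 572/31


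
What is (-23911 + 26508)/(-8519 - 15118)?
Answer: -2597/23637 ≈ -0.10987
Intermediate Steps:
(-23911 + 26508)/(-8519 - 15118) = 2597/(-23637) = 2597*(-1/23637) = -2597/23637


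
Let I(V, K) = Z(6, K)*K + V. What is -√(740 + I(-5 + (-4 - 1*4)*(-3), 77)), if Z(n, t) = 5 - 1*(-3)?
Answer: -5*√55 ≈ -37.081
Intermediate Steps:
Z(n, t) = 8 (Z(n, t) = 5 + 3 = 8)
I(V, K) = V + 8*K (I(V, K) = 8*K + V = V + 8*K)
-√(740 + I(-5 + (-4 - 1*4)*(-3), 77)) = -√(740 + ((-5 + (-4 - 1*4)*(-3)) + 8*77)) = -√(740 + ((-5 + (-4 - 4)*(-3)) + 616)) = -√(740 + ((-5 - 8*(-3)) + 616)) = -√(740 + ((-5 + 24) + 616)) = -√(740 + (19 + 616)) = -√(740 + 635) = -√1375 = -5*√55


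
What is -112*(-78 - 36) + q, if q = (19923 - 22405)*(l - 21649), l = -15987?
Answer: 93425320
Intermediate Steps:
q = 93412552 (q = (19923 - 22405)*(-15987 - 21649) = -2482*(-37636) = 93412552)
-112*(-78 - 36) + q = -112*(-78 - 36) + 93412552 = -112*(-114) + 93412552 = 12768 + 93412552 = 93425320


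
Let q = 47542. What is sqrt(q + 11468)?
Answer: sqrt(59010) ≈ 242.92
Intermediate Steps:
sqrt(q + 11468) = sqrt(47542 + 11468) = sqrt(59010)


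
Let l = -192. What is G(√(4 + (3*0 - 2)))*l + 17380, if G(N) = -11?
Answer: 19492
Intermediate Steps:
G(√(4 + (3*0 - 2)))*l + 17380 = -11*(-192) + 17380 = 2112 + 17380 = 19492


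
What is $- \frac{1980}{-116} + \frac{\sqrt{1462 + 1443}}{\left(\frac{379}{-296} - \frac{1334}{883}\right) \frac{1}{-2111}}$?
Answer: $\frac{495}{29} + \frac{551747848 \sqrt{2905}}{729521} \approx 40781.0$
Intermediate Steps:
$- \frac{1980}{-116} + \frac{\sqrt{1462 + 1443}}{\left(\frac{379}{-296} - \frac{1334}{883}\right) \frac{1}{-2111}} = \left(-1980\right) \left(- \frac{1}{116}\right) + \frac{\sqrt{2905}}{\left(379 \left(- \frac{1}{296}\right) - \frac{1334}{883}\right) \left(- \frac{1}{2111}\right)} = \frac{495}{29} + \frac{\sqrt{2905}}{\left(- \frac{379}{296} - \frac{1334}{883}\right) \left(- \frac{1}{2111}\right)} = \frac{495}{29} + \frac{\sqrt{2905}}{\left(- \frac{729521}{261368}\right) \left(- \frac{1}{2111}\right)} = \frac{495}{29} + \frac{\sqrt{2905}}{\frac{729521}{551747848}} = \frac{495}{29} + \sqrt{2905} \cdot \frac{551747848}{729521} = \frac{495}{29} + \frac{551747848 \sqrt{2905}}{729521}$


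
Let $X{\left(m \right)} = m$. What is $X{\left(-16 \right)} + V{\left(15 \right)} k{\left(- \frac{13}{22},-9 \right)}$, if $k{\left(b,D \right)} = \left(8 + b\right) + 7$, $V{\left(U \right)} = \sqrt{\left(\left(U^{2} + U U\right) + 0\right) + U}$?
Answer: $-16 + \frac{317 \sqrt{465}}{22} \approx 294.72$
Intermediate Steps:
$V{\left(U \right)} = \sqrt{U + 2 U^{2}}$ ($V{\left(U \right)} = \sqrt{\left(\left(U^{2} + U^{2}\right) + 0\right) + U} = \sqrt{\left(2 U^{2} + 0\right) + U} = \sqrt{2 U^{2} + U} = \sqrt{U + 2 U^{2}}$)
$k{\left(b,D \right)} = 15 + b$
$X{\left(-16 \right)} + V{\left(15 \right)} k{\left(- \frac{13}{22},-9 \right)} = -16 + \sqrt{15 \left(1 + 2 \cdot 15\right)} \left(15 - \frac{13}{22}\right) = -16 + \sqrt{15 \left(1 + 30\right)} \left(15 - \frac{13}{22}\right) = -16 + \sqrt{15 \cdot 31} \left(15 - \frac{13}{22}\right) = -16 + \sqrt{465} \cdot \frac{317}{22} = -16 + \frac{317 \sqrt{465}}{22}$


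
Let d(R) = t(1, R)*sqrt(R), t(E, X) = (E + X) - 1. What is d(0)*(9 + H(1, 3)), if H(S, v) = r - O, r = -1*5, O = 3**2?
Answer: 0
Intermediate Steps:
O = 9
r = -5
t(E, X) = -1 + E + X
H(S, v) = -14 (H(S, v) = -5 - 1*9 = -5 - 9 = -14)
d(R) = R**(3/2) (d(R) = (-1 + 1 + R)*sqrt(R) = R*sqrt(R) = R**(3/2))
d(0)*(9 + H(1, 3)) = 0**(3/2)*(9 - 14) = 0*(-5) = 0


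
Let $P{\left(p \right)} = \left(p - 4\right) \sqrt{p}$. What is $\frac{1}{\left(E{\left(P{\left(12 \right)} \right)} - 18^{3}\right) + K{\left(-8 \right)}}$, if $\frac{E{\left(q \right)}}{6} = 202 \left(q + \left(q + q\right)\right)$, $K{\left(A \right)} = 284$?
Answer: $\frac{1387}{2530640156} + \frac{3636 \sqrt{3}}{632660039} \approx 1.0502 \cdot 10^{-5}$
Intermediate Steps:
$P{\left(p \right)} = \sqrt{p} \left(-4 + p\right)$ ($P{\left(p \right)} = \left(-4 + p\right) \sqrt{p} = \sqrt{p} \left(-4 + p\right)$)
$E{\left(q \right)} = 3636 q$ ($E{\left(q \right)} = 6 \cdot 202 \left(q + \left(q + q\right)\right) = 6 \cdot 202 \left(q + 2 q\right) = 6 \cdot 202 \cdot 3 q = 6 \cdot 606 q = 3636 q$)
$\frac{1}{\left(E{\left(P{\left(12 \right)} \right)} - 18^{3}\right) + K{\left(-8 \right)}} = \frac{1}{\left(3636 \sqrt{12} \left(-4 + 12\right) - 18^{3}\right) + 284} = \frac{1}{\left(3636 \cdot 2 \sqrt{3} \cdot 8 - 5832\right) + 284} = \frac{1}{\left(3636 \cdot 16 \sqrt{3} - 5832\right) + 284} = \frac{1}{\left(58176 \sqrt{3} - 5832\right) + 284} = \frac{1}{\left(-5832 + 58176 \sqrt{3}\right) + 284} = \frac{1}{-5548 + 58176 \sqrt{3}}$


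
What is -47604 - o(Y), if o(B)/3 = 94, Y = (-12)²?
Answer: -47886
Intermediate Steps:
Y = 144
o(B) = 282 (o(B) = 3*94 = 282)
-47604 - o(Y) = -47604 - 1*282 = -47604 - 282 = -47886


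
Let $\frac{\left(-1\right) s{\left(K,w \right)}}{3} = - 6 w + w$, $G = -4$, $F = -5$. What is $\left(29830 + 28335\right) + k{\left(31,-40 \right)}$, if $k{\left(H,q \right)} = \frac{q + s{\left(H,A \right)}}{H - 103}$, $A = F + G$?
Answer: $\frac{4188055}{72} \approx 58167.0$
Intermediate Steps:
$A = -9$ ($A = -5 - 4 = -9$)
$s{\left(K,w \right)} = 15 w$ ($s{\left(K,w \right)} = - 3 \left(- 6 w + w\right) = - 3 \left(- 5 w\right) = 15 w$)
$k{\left(H,q \right)} = \frac{-135 + q}{-103 + H}$ ($k{\left(H,q \right)} = \frac{q + 15 \left(-9\right)}{H - 103} = \frac{q - 135}{-103 + H} = \frac{-135 + q}{-103 + H}$)
$\left(29830 + 28335\right) + k{\left(31,-40 \right)} = \left(29830 + 28335\right) + \frac{-135 - 40}{-103 + 31} = 58165 + \frac{1}{-72} \left(-175\right) = 58165 - - \frac{175}{72} = 58165 + \frac{175}{72} = \frac{4188055}{72}$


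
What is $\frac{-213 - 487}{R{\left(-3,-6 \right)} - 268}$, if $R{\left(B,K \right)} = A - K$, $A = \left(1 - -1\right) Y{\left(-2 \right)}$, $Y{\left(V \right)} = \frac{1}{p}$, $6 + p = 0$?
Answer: $\frac{2100}{787} \approx 2.6684$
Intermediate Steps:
$p = -6$ ($p = -6 + 0 = -6$)
$Y{\left(V \right)} = - \frac{1}{6}$ ($Y{\left(V \right)} = \frac{1}{-6} = - \frac{1}{6}$)
$A = - \frac{1}{3}$ ($A = \left(1 - -1\right) \left(- \frac{1}{6}\right) = \left(1 + 1\right) \left(- \frac{1}{6}\right) = 2 \left(- \frac{1}{6}\right) = - \frac{1}{3} \approx -0.33333$)
$R{\left(B,K \right)} = - \frac{1}{3} - K$
$\frac{-213 - 487}{R{\left(-3,-6 \right)} - 268} = \frac{-213 - 487}{\left(- \frac{1}{3} - -6\right) - 268} = - \frac{700}{\left(- \frac{1}{3} + 6\right) - 268} = - \frac{700}{\frac{17}{3} - 268} = - \frac{700}{- \frac{787}{3}} = \left(-700\right) \left(- \frac{3}{787}\right) = \frac{2100}{787}$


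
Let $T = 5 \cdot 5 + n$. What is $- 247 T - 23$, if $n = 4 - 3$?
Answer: $-6445$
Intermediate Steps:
$n = 1$
$T = 26$ ($T = 5 \cdot 5 + 1 = 25 + 1 = 26$)
$- 247 T - 23 = \left(-247\right) 26 - 23 = -6422 - 23 = -6445$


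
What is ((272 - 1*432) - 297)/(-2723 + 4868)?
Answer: -457/2145 ≈ -0.21305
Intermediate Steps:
((272 - 1*432) - 297)/(-2723 + 4868) = ((272 - 432) - 297)/2145 = (-160 - 297)*(1/2145) = -457*1/2145 = -457/2145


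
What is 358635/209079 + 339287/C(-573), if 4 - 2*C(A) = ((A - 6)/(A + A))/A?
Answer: 10351630272450517/61032738741 ≈ 1.6961e+5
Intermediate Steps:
C(A) = 2 - (-6 + A)/(4*A²) (C(A) = 2 - (A - 6)/(A + A)/(2*A) = 2 - (-6 + A)/((2*A))/(2*A) = 2 - (-6 + A)*(1/(2*A))/(2*A) = 2 - (-6 + A)/(2*A)/(2*A) = 2 - (-6 + A)/(4*A²))
358635/209079 + 339287/C(-573) = 358635/209079 + 339287/(((¼)*(6 - 1*(-573) + 8*(-573)²)/(-573)²)) = 358635*(1/209079) + 339287/(((¼)*(1/328329)*(6 + 573 + 8*328329))) = 119545/69693 + 339287/(((¼)*(1/328329)*(6 + 573 + 2626632))) = 119545/69693 + 339287/(((¼)*(1/328329)*2627211)) = 119545/69693 + 339287/(875737/437772) = 119545/69693 + 339287*(437772/875737) = 119545/69693 + 148530348564/875737 = 10351630272450517/61032738741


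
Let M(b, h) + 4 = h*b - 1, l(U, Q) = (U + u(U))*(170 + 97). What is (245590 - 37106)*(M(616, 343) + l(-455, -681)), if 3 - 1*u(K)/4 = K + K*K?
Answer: -45975675162872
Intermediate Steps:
u(K) = 12 - 4*K - 4*K² (u(K) = 12 - 4*(K + K*K) = 12 - 4*(K + K²) = 12 + (-4*K - 4*K²) = 12 - 4*K - 4*K²)
l(U, Q) = 3204 - 1068*U² - 801*U (l(U, Q) = (U + (12 - 4*U - 4*U²))*(170 + 97) = (12 - 4*U² - 3*U)*267 = 3204 - 1068*U² - 801*U)
M(b, h) = -5 + b*h (M(b, h) = -4 + (h*b - 1) = -4 + (b*h - 1) = -4 + (-1 + b*h) = -5 + b*h)
(245590 - 37106)*(M(616, 343) + l(-455, -681)) = (245590 - 37106)*((-5 + 616*343) + (3204 - 1068*(-455)² - 801*(-455))) = 208484*((-5 + 211288) + (3204 - 1068*207025 + 364455)) = 208484*(211283 + (3204 - 221102700 + 364455)) = 208484*(211283 - 220735041) = 208484*(-220523758) = -45975675162872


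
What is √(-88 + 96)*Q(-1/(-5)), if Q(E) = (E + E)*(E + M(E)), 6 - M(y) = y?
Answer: 24*√2/5 ≈ 6.7882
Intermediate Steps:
M(y) = 6 - y
Q(E) = 12*E (Q(E) = (E + E)*(E + (6 - E)) = (2*E)*6 = 12*E)
√(-88 + 96)*Q(-1/(-5)) = √(-88 + 96)*(12*(-1/(-5))) = √8*(12*(-1*(-⅕))) = (2*√2)*(12*(⅕)) = (2*√2)*(12/5) = 24*√2/5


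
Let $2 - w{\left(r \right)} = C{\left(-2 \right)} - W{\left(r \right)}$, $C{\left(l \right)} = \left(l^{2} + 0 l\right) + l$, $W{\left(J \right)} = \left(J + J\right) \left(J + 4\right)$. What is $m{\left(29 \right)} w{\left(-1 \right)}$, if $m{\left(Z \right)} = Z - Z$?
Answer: $0$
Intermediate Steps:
$W{\left(J \right)} = 2 J \left(4 + J\right)$
$m{\left(Z \right)} = 0$
$C{\left(l \right)} = l + l^{2}$ ($C{\left(l \right)} = \left(l^{2} + 0\right) + l = l^{2} + l = l + l^{2}$)
$w{\left(r \right)} = 2 r \left(4 + r\right)$ ($w{\left(r \right)} = 2 - \left(- 2 \left(1 - 2\right) - 2 r \left(4 + r\right)\right) = 2 - \left(\left(-2\right) \left(-1\right) - 2 r \left(4 + r\right)\right) = 2 - \left(2 - 2 r \left(4 + r\right)\right) = 2 + \left(-2 + 2 r \left(4 + r\right)\right) = 2 r \left(4 + r\right)$)
$m{\left(29 \right)} w{\left(-1 \right)} = 0 \cdot 2 \left(-1\right) \left(4 - 1\right) = 0 \cdot 2 \left(-1\right) 3 = 0 \left(-6\right) = 0$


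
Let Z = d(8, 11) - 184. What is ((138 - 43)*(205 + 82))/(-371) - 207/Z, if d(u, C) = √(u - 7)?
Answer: -233938/3233 ≈ -72.359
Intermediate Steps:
d(u, C) = √(-7 + u)
Z = -183 (Z = √(-7 + 8) - 184 = √1 - 184 = 1 - 184 = -183)
((138 - 43)*(205 + 82))/(-371) - 207/Z = ((138 - 43)*(205 + 82))/(-371) - 207/(-183) = (95*287)*(-1/371) - 207*(-1/183) = 27265*(-1/371) + 69/61 = -3895/53 + 69/61 = -233938/3233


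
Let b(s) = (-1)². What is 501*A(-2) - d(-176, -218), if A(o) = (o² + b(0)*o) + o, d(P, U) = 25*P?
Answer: 4400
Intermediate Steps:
b(s) = 1
A(o) = o² + 2*o (A(o) = (o² + 1*o) + o = (o² + o) + o = (o + o²) + o = o² + 2*o)
501*A(-2) - d(-176, -218) = 501*(-2*(2 - 2)) - 25*(-176) = 501*(-2*0) - 1*(-4400) = 501*0 + 4400 = 0 + 4400 = 4400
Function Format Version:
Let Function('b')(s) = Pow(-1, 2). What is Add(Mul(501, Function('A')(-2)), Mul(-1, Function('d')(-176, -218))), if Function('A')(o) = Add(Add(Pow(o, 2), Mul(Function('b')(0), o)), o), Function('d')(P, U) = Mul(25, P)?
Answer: 4400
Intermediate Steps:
Function('b')(s) = 1
Function('A')(o) = Add(Pow(o, 2), Mul(2, o)) (Function('A')(o) = Add(Add(Pow(o, 2), Mul(1, o)), o) = Add(Add(Pow(o, 2), o), o) = Add(Add(o, Pow(o, 2)), o) = Add(Pow(o, 2), Mul(2, o)))
Add(Mul(501, Function('A')(-2)), Mul(-1, Function('d')(-176, -218))) = Add(Mul(501, Mul(-2, Add(2, -2))), Mul(-1, Mul(25, -176))) = Add(Mul(501, Mul(-2, 0)), Mul(-1, -4400)) = Add(Mul(501, 0), 4400) = Add(0, 4400) = 4400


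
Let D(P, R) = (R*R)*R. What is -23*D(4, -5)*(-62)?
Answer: -178250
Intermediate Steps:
D(P, R) = R³ (D(P, R) = R²*R = R³)
-23*D(4, -5)*(-62) = -23*(-5)³*(-62) = -23*(-125)*(-62) = 2875*(-62) = -178250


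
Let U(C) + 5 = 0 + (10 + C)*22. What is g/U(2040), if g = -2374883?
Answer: -2374883/45095 ≈ -52.664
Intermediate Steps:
U(C) = 215 + 22*C (U(C) = -5 + (0 + (10 + C)*22) = -5 + (0 + (220 + 22*C)) = -5 + (220 + 22*C) = 215 + 22*C)
g/U(2040) = -2374883/(215 + 22*2040) = -2374883/(215 + 44880) = -2374883/45095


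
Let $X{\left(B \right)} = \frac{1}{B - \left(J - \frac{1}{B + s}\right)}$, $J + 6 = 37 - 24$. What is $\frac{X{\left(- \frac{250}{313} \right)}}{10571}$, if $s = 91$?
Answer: $- \frac{8836929}{727483365664} \approx -1.2147 \cdot 10^{-5}$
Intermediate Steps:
$J = 7$ ($J = -6 + \left(37 - 24\right) = -6 + 13 = 7$)
$X{\left(B \right)} = \frac{1}{-7 + B + \frac{1}{91 + B}}$ ($X{\left(B \right)} = \frac{1}{B + \left(\frac{1}{B + 91} - 7\right)} = \frac{1}{B - \left(7 - \frac{1}{91 + B}\right)} = \frac{1}{-7 + B + \frac{1}{91 + B}}$)
$\frac{X{\left(- \frac{250}{313} \right)}}{10571} = \frac{\frac{1}{-636 + \left(- \frac{250}{313}\right)^{2} + 84 \left(- \frac{250}{313}\right)} \left(91 - \frac{250}{313}\right)}{10571} = \frac{91 - \frac{250}{313}}{-636 + \left(\left(-250\right) \frac{1}{313}\right)^{2} + 84 \left(\left(-250\right) \frac{1}{313}\right)} \frac{1}{10571} = \frac{91 - \frac{250}{313}}{-636 + \left(- \frac{250}{313}\right)^{2} + 84 \left(- \frac{250}{313}\right)} \frac{1}{10571} = \frac{1}{-636 + \frac{62500}{97969} - \frac{21000}{313}} \cdot \frac{28233}{313} \cdot \frac{1}{10571} = \frac{1}{- \frac{68818784}{97969}} \cdot \frac{28233}{313} \cdot \frac{1}{10571} = \left(- \frac{97969}{68818784}\right) \frac{28233}{313} \cdot \frac{1}{10571} = \left(- \frac{8836929}{68818784}\right) \frac{1}{10571} = - \frac{8836929}{727483365664}$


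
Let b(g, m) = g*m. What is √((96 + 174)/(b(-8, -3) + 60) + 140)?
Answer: √28070/14 ≈ 11.967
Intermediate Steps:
√((96 + 174)/(b(-8, -3) + 60) + 140) = √((96 + 174)/(-8*(-3) + 60) + 140) = √(270/(24 + 60) + 140) = √(270/84 + 140) = √(270*(1/84) + 140) = √(45/14 + 140) = √(2005/14) = √28070/14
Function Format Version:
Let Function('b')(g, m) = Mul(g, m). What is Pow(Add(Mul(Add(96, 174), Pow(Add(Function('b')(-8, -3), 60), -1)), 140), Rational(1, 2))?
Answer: Mul(Rational(1, 14), Pow(28070, Rational(1, 2))) ≈ 11.967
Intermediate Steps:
Pow(Add(Mul(Add(96, 174), Pow(Add(Function('b')(-8, -3), 60), -1)), 140), Rational(1, 2)) = Pow(Add(Mul(Add(96, 174), Pow(Add(Mul(-8, -3), 60), -1)), 140), Rational(1, 2)) = Pow(Add(Mul(270, Pow(Add(24, 60), -1)), 140), Rational(1, 2)) = Pow(Add(Mul(270, Pow(84, -1)), 140), Rational(1, 2)) = Pow(Add(Mul(270, Rational(1, 84)), 140), Rational(1, 2)) = Pow(Add(Rational(45, 14), 140), Rational(1, 2)) = Pow(Rational(2005, 14), Rational(1, 2)) = Mul(Rational(1, 14), Pow(28070, Rational(1, 2)))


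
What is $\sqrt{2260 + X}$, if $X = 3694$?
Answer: $\sqrt{5954} \approx 77.162$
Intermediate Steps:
$\sqrt{2260 + X} = \sqrt{2260 + 3694} = \sqrt{5954}$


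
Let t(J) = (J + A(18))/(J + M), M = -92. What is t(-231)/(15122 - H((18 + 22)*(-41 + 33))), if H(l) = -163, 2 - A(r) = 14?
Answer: 81/1645685 ≈ 4.9220e-5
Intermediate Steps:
A(r) = -12 (A(r) = 2 - 1*14 = 2 - 14 = -12)
t(J) = (-12 + J)/(-92 + J) (t(J) = (J - 12)/(J - 92) = (-12 + J)/(-92 + J))
t(-231)/(15122 - H((18 + 22)*(-41 + 33))) = ((-12 - 231)/(-92 - 231))/(15122 - 1*(-163)) = (-243/(-323))/(15122 + 163) = -1/323*(-243)/15285 = (243/323)*(1/15285) = 81/1645685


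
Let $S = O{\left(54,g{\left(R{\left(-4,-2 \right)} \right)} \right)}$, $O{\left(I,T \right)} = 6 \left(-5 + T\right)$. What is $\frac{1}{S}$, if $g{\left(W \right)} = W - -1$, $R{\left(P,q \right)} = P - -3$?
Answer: $- \frac{1}{30} \approx -0.033333$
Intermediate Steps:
$R{\left(P,q \right)} = 3 + P$ ($R{\left(P,q \right)} = P + 3 = 3 + P$)
$g{\left(W \right)} = 1 + W$ ($g{\left(W \right)} = W + 1 = 1 + W$)
$O{\left(I,T \right)} = -30 + 6 T$
$S = -30$ ($S = -30 + 6 \left(1 + \left(3 - 4\right)\right) = -30 + 6 \left(1 - 1\right) = -30 + 6 \cdot 0 = -30 + 0 = -30$)
$\frac{1}{S} = \frac{1}{-30} = - \frac{1}{30}$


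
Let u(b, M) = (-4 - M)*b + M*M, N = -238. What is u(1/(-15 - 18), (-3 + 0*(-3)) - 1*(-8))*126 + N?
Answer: 32410/11 ≈ 2946.4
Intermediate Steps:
u(b, M) = M² + b*(-4 - M) (u(b, M) = b*(-4 - M) + M² = M² + b*(-4 - M))
u(1/(-15 - 18), (-3 + 0*(-3)) - 1*(-8))*126 + N = (((-3 + 0*(-3)) - 1*(-8))² - 4/(-15 - 18) - ((-3 + 0*(-3)) - 1*(-8))/(-15 - 18))*126 - 238 = (((-3 + 0) + 8)² - 4/(-33) - 1*((-3 + 0) + 8)/(-33))*126 - 238 = ((-3 + 8)² - 4*(-1/33) - 1*(-3 + 8)*(-1/33))*126 - 238 = (5² + 4/33 - 1*5*(-1/33))*126 - 238 = (25 + 4/33 + 5/33)*126 - 238 = (278/11)*126 - 238 = 35028/11 - 238 = 32410/11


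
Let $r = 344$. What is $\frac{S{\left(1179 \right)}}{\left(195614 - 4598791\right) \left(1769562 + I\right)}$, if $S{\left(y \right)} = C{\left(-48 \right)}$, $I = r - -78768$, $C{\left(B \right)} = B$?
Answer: $\frac{24}{4070019418649} \approx 5.8968 \cdot 10^{-12}$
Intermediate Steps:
$I = 79112$ ($I = 344 - -78768 = 344 + 78768 = 79112$)
$S{\left(y \right)} = -48$
$\frac{S{\left(1179 \right)}}{\left(195614 - 4598791\right) \left(1769562 + I\right)} = - \frac{48}{\left(195614 - 4598791\right) \left(1769562 + 79112\right)} = - \frac{48}{\left(-4403177\right) 1848674} = - \frac{48}{-8140038837298} = \left(-48\right) \left(- \frac{1}{8140038837298}\right) = \frac{24}{4070019418649}$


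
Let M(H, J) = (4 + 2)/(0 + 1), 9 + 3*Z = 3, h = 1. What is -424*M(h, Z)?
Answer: -2544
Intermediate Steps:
Z = -2 (Z = -3 + (1/3)*3 = -3 + 1 = -2)
M(H, J) = 6 (M(H, J) = 6/1 = 6*1 = 6)
-424*M(h, Z) = -424*6 = -2544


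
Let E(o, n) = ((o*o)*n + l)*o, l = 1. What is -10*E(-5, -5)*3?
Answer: -18600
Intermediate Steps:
E(o, n) = o*(1 + n*o²) (E(o, n) = ((o*o)*n + 1)*o = (o²*n + 1)*o = (n*o² + 1)*o = (1 + n*o²)*o = o*(1 + n*o²))
-10*E(-5, -5)*3 = -10*(-5 - 5*(-5)³)*3 = -10*(-5 - 5*(-125))*3 = -10*(-5 + 625)*3 = -10*620*3 = -6200*3 = -18600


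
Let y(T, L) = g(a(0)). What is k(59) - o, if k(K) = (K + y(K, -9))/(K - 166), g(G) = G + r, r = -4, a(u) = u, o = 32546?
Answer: -3482477/107 ≈ -32547.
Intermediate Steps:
g(G) = -4 + G (g(G) = G - 4 = -4 + G)
y(T, L) = -4 (y(T, L) = -4 + 0 = -4)
k(K) = (-4 + K)/(-166 + K) (k(K) = (K - 4)/(K - 166) = (-4 + K)/(-166 + K))
k(59) - o = (-4 + 59)/(-166 + 59) - 1*32546 = 55/(-107) - 32546 = -1/107*55 - 32546 = -55/107 - 32546 = -3482477/107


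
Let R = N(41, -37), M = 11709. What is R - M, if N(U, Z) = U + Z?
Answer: -11705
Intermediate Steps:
R = 4 (R = 41 - 37 = 4)
R - M = 4 - 1*11709 = 4 - 11709 = -11705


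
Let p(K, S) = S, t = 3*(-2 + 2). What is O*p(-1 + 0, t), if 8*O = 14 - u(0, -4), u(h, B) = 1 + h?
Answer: 0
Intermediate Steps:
t = 0 (t = 3*0 = 0)
O = 13/8 (O = (14 - (1 + 0))/8 = (14 - 1*1)/8 = (14 - 1)/8 = (⅛)*13 = 13/8 ≈ 1.6250)
O*p(-1 + 0, t) = (13/8)*0 = 0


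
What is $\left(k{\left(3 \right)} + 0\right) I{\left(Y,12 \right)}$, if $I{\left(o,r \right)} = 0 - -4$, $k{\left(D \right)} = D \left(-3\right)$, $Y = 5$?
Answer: $-36$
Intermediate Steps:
$k{\left(D \right)} = - 3 D$
$I{\left(o,r \right)} = 4$ ($I{\left(o,r \right)} = 0 + 4 = 4$)
$\left(k{\left(3 \right)} + 0\right) I{\left(Y,12 \right)} = \left(\left(-3\right) 3 + 0\right) 4 = \left(-9 + 0\right) 4 = \left(-9\right) 4 = -36$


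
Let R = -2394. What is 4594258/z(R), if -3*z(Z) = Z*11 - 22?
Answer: 6891387/13178 ≈ 522.95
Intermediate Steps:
z(Z) = 22/3 - 11*Z/3 (z(Z) = -(Z*11 - 22)/3 = -(11*Z - 22)/3 = -(-22 + 11*Z)/3 = 22/3 - 11*Z/3)
4594258/z(R) = 4594258/(22/3 - 11/3*(-2394)) = 4594258/(22/3 + 8778) = 4594258/(26356/3) = 4594258*(3/26356) = 6891387/13178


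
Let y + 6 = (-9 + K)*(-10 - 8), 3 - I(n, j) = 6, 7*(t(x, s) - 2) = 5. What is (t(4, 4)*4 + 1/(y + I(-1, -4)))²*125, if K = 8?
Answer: 59685125/3969 ≈ 15038.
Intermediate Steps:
t(x, s) = 19/7 (t(x, s) = 2 + (⅐)*5 = 2 + 5/7 = 19/7)
I(n, j) = -3 (I(n, j) = 3 - 1*6 = 3 - 6 = -3)
y = 12 (y = -6 + (-9 + 8)*(-10 - 8) = -6 - 1*(-18) = -6 + 18 = 12)
(t(4, 4)*4 + 1/(y + I(-1, -4)))²*125 = ((19/7)*4 + 1/(12 - 3))²*125 = (76/7 + 1/9)²*125 = (76/7 + ⅑)²*125 = (691/63)²*125 = (477481/3969)*125 = 59685125/3969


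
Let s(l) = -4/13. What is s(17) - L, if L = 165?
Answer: -2149/13 ≈ -165.31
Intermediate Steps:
s(l) = -4/13 (s(l) = -4*1/13 = -4/13)
s(17) - L = -4/13 - 1*165 = -4/13 - 165 = -2149/13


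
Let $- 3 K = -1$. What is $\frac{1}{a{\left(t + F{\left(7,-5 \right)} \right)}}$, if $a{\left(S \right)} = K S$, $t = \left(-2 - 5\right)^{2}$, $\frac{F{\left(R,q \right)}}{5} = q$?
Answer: $\frac{1}{8} \approx 0.125$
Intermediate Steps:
$K = \frac{1}{3}$ ($K = \left(- \frac{1}{3}\right) \left(-1\right) = \frac{1}{3} \approx 0.33333$)
$F{\left(R,q \right)} = 5 q$
$t = 49$ ($t = \left(-7\right)^{2} = 49$)
$a{\left(S \right)} = \frac{S}{3}$
$\frac{1}{a{\left(t + F{\left(7,-5 \right)} \right)}} = \frac{1}{\frac{1}{3} \left(49 + 5 \left(-5\right)\right)} = \frac{1}{\frac{1}{3} \left(49 - 25\right)} = \frac{1}{\frac{1}{3} \cdot 24} = \frac{1}{8}$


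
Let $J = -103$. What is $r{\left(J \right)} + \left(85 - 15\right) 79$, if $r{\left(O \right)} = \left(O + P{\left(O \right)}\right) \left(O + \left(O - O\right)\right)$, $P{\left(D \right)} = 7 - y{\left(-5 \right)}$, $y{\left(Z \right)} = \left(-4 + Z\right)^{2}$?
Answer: $23761$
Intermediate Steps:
$P{\left(D \right)} = -74$ ($P{\left(D \right)} = 7 - \left(-4 - 5\right)^{2} = 7 - \left(-9\right)^{2} = 7 - 81 = -74$)
$r{\left(O \right)} = O \left(-74 + O\right)$ ($r{\left(O \right)} = \left(O - 74\right) \left(O + \left(O - O\right)\right) = \left(-74 + O\right) \left(O + 0\right) = \left(-74 + O\right) O = O \left(-74 + O\right)$)
$r{\left(J \right)} + \left(85 - 15\right) 79 = - 103 \left(-74 - 103\right) + \left(85 - 15\right) 79 = \left(-103\right) \left(-177\right) + 70 \cdot 79 = 18231 + 5530 = 23761$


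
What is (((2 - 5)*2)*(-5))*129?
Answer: 3870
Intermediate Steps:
(((2 - 5)*2)*(-5))*129 = (-3*2*(-5))*129 = -6*(-5)*129 = 30*129 = 3870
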